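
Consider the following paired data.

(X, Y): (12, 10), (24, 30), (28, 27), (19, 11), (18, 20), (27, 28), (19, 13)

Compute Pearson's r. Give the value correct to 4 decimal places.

0.8539

n = 7, ΣX = 147, ΣY = 139, ΣX² = 3279, ΣY² = 3203, ΣXY = 3168
nΣXY − ΣXΣY = 22176 − 20433 = 1743
nΣX² − (ΣX)² = 22953 − 21609 = 1344; nΣY² − (ΣY)² = 22421 − 19321 = 3100
r = 1743 / √(1344 × 3100) = 1743 / 2041.1761 ≈ 0.8539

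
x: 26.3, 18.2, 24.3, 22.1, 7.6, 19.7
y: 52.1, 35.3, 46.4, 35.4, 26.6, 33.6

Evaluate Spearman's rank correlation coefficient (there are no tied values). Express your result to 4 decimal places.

0.9429

Rank x: 6, 2, 5, 4, 1, 3
Rank y: 6, 3, 5, 4, 1, 2
d = rank(x) − rank(y): 0, -1, 0, 0, 0, 1; Σd² = 2
ρ = 1 − 6Σd² / [n(n²−1)] = 1 − 6×2 / (6×35) = 1 − 12/210 ≈ 0.9429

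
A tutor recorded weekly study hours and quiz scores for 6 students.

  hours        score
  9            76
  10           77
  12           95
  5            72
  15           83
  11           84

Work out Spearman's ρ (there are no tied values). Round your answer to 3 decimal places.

Rank hours: 2, 3, 5, 1, 6, 4
Rank score: 2, 3, 6, 1, 4, 5
d = rank(hours) − rank(score): 0, 0, -1, 0, 2, -1; Σd² = 6
ρ = 1 − 6Σd² / [n(n²−1)] = 1 − 6×6 / (6×35) = 1 − 36/210 ≈ 0.829

0.829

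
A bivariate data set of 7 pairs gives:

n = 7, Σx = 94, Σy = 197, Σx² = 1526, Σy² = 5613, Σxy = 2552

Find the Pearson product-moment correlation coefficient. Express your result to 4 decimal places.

-0.6933

r = (nΣxy − ΣxΣy) / √[(nΣx² − (Σx)²)(nΣy² − (Σy)²)]
Numerator: 7×2552 − 94×197 = -654
Denominator: √[(10682 − 8836)(39291 − 38809)] = √[1846 × 482] = 943.2773
r = -654 / 943.2773 ≈ -0.6933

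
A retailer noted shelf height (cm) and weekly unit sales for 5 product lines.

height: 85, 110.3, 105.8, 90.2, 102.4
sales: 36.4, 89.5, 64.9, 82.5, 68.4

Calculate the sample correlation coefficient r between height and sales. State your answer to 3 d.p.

n = 5, Σx = 493.7, Σy = 341.7, Σx² = 49206.53, Σy² = 25032.03, Σxy = 34277.93
nΣxy − ΣxΣy = 171389.65 − 168697.29 = 2692.36
nΣx² − (Σx)² = 246032.65 − 243739.69 = 2292.96; nΣy² − (Σy)² = 125160.15 − 116758.89 = 8401.26
r = 2692.36 / √(2292.96 × 8401.26) = 2692.36 / 4389.0492 ≈ 0.613

0.613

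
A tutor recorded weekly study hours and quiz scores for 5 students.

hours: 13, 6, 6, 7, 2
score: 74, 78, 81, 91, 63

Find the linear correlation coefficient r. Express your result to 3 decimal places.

0.293

n = 5, Σx = 34, Σy = 387, Σx² = 294, Σy² = 30371, Σxy = 2679
nΣxy − ΣxΣy = 13395 − 13158 = 237
nΣx² − (Σx)² = 1470 − 1156 = 314; nΣy² − (Σy)² = 151855 − 149769 = 2086
r = 237 / √(314 × 2086) = 237 / 809.3232 ≈ 0.293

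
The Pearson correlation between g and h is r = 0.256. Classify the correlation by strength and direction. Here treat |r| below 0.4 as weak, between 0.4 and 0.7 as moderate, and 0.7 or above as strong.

weak positive

r = 0.256 > 0 so the relationship is positive.
|r| = 0.256, which falls in the weak range.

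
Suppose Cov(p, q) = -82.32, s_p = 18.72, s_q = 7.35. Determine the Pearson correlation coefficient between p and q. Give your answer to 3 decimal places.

-0.598

r = Cov(p,q) / (s_p · s_q) = -82.32 / (18.72 × 7.35)
  = -82.32 / 137.5920 ≈ -0.598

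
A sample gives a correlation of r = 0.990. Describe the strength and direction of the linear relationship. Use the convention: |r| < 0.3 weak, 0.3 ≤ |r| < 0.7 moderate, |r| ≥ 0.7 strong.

r = 0.990 > 0 so the relationship is positive.
|r| = 0.990, which falls in the strong range.

strong positive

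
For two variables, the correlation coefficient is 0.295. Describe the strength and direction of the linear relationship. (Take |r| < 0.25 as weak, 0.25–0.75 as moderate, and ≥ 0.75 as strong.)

r = 0.295 > 0 so the relationship is positive.
|r| = 0.295, which falls in the moderate range.

moderate positive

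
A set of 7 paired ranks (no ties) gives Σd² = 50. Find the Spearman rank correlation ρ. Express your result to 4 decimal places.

0.1071

ρ = 1 − 6Σd² / [n(n²−1)] = 1 − 6×50 / (7×48)
  = 1 − 300/336 = 1 − 0.89286 ≈ 0.1071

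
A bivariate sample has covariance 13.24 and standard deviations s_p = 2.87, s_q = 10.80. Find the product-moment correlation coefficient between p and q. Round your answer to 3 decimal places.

r = Cov(p,q) / (s_p · s_q) = 13.24 / (2.87 × 10.80)
  = 13.24 / 30.9960 ≈ 0.427

0.427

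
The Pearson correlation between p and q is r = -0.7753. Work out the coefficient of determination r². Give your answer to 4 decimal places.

r² = (-0.7753)² = 0.6011

0.6011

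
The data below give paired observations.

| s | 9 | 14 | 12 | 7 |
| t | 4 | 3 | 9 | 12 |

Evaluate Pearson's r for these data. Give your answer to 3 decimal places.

n = 4, Σs = 42, Σt = 28, Σs² = 470, Σt² = 250, Σst = 270
nΣst − ΣsΣt = 1080 − 1176 = -96
nΣs² − (Σs)² = 1880 − 1764 = 116; nΣt² − (Σt)² = 1000 − 784 = 216
r = -96 / √(116 × 216) = -96 / 158.2909 ≈ -0.606

-0.606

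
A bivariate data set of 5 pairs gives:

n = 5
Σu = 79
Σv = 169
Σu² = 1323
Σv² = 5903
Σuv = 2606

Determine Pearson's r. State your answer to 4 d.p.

-0.5374

r = (nΣuv − ΣuΣv) / √[(nΣu² − (Σu)²)(nΣv² − (Σv)²)]
Numerator: 5×2606 − 79×169 = -321
Denominator: √[(6615 − 6241)(29515 − 28561)] = √[374 × 954] = 597.3240
r = -321 / 597.3240 ≈ -0.5374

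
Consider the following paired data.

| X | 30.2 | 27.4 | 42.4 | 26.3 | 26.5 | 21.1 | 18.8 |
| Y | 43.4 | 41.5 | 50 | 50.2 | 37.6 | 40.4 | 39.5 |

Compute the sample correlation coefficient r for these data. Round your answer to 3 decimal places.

0.651

n = 7, ΣX = 192.7, ΣY = 302.6, ΣX² = 5653.15, ΣY² = 13232.02, ΣXY = 8479.48
nΣXY − ΣXΣY = 59356.36 − 58311.02 = 1045.34
nΣX² − (ΣX)² = 39572.05 − 37133.29 = 2438.76; nΣY² − (ΣY)² = 92624.14 − 91566.76 = 1057.38
r = 1045.34 / √(2438.76 × 1057.38) = 1045.34 / 1605.8319 ≈ 0.651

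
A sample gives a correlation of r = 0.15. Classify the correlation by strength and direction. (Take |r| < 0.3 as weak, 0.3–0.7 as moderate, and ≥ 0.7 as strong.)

r = 0.15 > 0 so the relationship is positive.
|r| = 0.15, which falls in the weak range.

weak positive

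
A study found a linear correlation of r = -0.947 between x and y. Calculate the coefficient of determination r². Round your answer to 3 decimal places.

r² = (-0.947)² = 0.897

0.897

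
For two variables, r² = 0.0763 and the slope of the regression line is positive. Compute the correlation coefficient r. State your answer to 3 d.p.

0.276

|r| = √0.0763 = 0.276
The association is positive, so r = 0.276.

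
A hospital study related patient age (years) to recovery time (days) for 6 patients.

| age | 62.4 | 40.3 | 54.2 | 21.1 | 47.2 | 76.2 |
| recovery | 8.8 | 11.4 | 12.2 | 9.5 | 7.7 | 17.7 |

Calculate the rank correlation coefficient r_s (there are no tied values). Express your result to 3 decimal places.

Rank age: 5, 2, 4, 1, 3, 6
Rank recovery: 2, 4, 5, 3, 1, 6
d = rank(age) − rank(recovery): 3, -2, -1, -2, 2, 0; Σd² = 22
ρ = 1 − 6Σd² / [n(n²−1)] = 1 − 6×22 / (6×35) = 1 − 132/210 ≈ 0.371

0.371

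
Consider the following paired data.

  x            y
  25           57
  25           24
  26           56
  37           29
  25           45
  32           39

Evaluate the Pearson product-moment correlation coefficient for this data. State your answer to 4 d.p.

-0.4540

n = 6, Σx = 170, Σy = 250, Σx² = 4944, Σy² = 11348, Σxy = 6927
nΣxy − ΣxΣy = 41562 − 42500 = -938
nΣx² − (Σx)² = 29664 − 28900 = 764; nΣy² − (Σy)² = 68088 − 62500 = 5588
r = -938 / √(764 × 5588) = -938 / 2066.2120 ≈ -0.4540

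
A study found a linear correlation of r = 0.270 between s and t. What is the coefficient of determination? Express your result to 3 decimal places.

0.073

r² = (0.270)² = 0.073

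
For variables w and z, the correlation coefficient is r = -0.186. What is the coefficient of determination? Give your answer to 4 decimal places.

r² = (-0.186)² = 0.0346

0.0346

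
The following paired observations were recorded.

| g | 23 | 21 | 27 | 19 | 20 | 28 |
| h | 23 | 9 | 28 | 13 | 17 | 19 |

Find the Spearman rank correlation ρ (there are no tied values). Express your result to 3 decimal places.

Rank g: 4, 3, 5, 1, 2, 6
Rank h: 5, 1, 6, 2, 3, 4
d = rank(g) − rank(h): -1, 2, -1, -1, -1, 2; Σd² = 12
ρ = 1 − 6Σd² / [n(n²−1)] = 1 − 6×12 / (6×35) = 1 − 72/210 ≈ 0.657

0.657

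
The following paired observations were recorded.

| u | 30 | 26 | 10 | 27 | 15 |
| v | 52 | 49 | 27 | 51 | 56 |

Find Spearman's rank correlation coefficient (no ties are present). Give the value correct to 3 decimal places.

Rank u: 5, 3, 1, 4, 2
Rank v: 4, 2, 1, 3, 5
d = rank(u) − rank(v): 1, 1, 0, 1, -3; Σd² = 12
ρ = 1 − 6Σd² / [n(n²−1)] = 1 − 6×12 / (5×24) = 1 − 72/120 ≈ 0.400

0.400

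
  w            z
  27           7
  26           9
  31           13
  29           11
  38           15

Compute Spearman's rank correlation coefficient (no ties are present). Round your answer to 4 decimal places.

0.9000

Rank w: 2, 1, 4, 3, 5
Rank z: 1, 2, 4, 3, 5
d = rank(w) − rank(z): 1, -1, 0, 0, 0; Σd² = 2
ρ = 1 − 6Σd² / [n(n²−1)] = 1 − 6×2 / (5×24) = 1 − 12/120 ≈ 0.9000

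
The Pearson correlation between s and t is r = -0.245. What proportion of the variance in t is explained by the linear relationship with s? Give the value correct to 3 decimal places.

0.060

r² = (-0.245)² = 0.060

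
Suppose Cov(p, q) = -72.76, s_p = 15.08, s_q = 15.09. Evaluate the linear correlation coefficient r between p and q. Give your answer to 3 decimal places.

-0.320

r = Cov(p,q) / (s_p · s_q) = -72.76 / (15.08 × 15.09)
  = -72.76 / 227.5572 ≈ -0.320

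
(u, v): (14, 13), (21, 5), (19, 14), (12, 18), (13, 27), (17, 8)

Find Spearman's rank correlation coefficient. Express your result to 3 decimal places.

Rank u: 3, 6, 5, 1, 2, 4
Rank v: 3, 1, 4, 5, 6, 2
d = rank(u) − rank(v): 0, 5, 1, -4, -4, 2; Σd² = 62
ρ = 1 − 6Σd² / [n(n²−1)] = 1 − 6×62 / (6×35) = 1 − 372/210 ≈ -0.771

-0.771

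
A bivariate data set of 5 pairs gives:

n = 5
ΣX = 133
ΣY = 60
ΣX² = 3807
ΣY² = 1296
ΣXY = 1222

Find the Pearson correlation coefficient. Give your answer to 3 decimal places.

-0.950

r = (nΣXY − ΣXΣY) / √[(nΣX² − (ΣX)²)(nΣY² − (ΣY)²)]
Numerator: 5×1222 − 133×60 = -1870
Denominator: √[(19035 − 17689)(6480 − 3600)] = √[1346 × 2880] = 1968.8779
r = -1870 / 1968.8779 ≈ -0.950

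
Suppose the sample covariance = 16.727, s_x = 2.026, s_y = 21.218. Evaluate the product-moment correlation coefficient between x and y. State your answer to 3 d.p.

r = Cov(x,y) / (s_x · s_y) = 16.727 / (2.026 × 21.218)
  = 16.727 / 42.9877 ≈ 0.389

0.389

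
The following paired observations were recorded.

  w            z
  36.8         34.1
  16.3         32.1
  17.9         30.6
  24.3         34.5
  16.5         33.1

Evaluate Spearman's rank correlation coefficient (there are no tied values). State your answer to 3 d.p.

0.600

Rank w: 5, 1, 3, 4, 2
Rank z: 4, 2, 1, 5, 3
d = rank(w) − rank(z): 1, -1, 2, -1, -1; Σd² = 8
ρ = 1 − 6Σd² / [n(n²−1)] = 1 − 6×8 / (5×24) = 1 − 48/120 ≈ 0.600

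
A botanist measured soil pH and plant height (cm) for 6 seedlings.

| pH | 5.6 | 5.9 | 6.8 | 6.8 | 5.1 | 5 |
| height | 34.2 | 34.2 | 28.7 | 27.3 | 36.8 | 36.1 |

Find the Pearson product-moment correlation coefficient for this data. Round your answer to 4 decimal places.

-0.9711

n = 6, Σx = 35.2, Σy = 197.3, Σx² = 209.66, Σy² = 6565.71, Σxy = 1142.28
nΣxy − ΣxΣy = 6853.68 − 6944.96 = -91.28
nΣx² − (Σx)² = 1257.96 − 1239.04 = 18.92; nΣy² − (Σy)² = 39394.26 − 38927.29 = 466.97
r = -91.28 / √(18.92 × 466.97) = -91.28 / 93.9951 ≈ -0.9711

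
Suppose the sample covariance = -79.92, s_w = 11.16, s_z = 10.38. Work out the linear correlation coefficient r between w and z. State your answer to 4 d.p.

r = Cov(w,z) / (s_w · s_z) = -79.92 / (11.16 × 10.38)
  = -79.92 / 115.8408 ≈ -0.6899

-0.6899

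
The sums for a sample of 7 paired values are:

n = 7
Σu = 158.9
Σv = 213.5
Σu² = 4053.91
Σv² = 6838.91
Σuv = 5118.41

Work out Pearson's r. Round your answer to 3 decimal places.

r = (nΣuv − ΣuΣv) / √[(nΣu² − (Σu)²)(nΣv² − (Σv)²)]
Numerator: 7×5118.41 − 158.9×213.5 = 1903.72
Denominator: √[(28377.37 − 25249.21)(47872.37 − 45582.25)] = √[3128.16 × 2290.12] = 2676.5391
r = 1903.72 / 2676.5391 ≈ 0.711

0.711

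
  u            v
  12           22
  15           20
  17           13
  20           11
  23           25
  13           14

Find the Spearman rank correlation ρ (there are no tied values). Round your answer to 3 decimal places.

-0.086

Rank u: 1, 3, 4, 5, 6, 2
Rank v: 5, 4, 2, 1, 6, 3
d = rank(u) − rank(v): -4, -1, 2, 4, 0, -1; Σd² = 38
ρ = 1 − 6Σd² / [n(n²−1)] = 1 − 6×38 / (6×35) = 1 − 228/210 ≈ -0.086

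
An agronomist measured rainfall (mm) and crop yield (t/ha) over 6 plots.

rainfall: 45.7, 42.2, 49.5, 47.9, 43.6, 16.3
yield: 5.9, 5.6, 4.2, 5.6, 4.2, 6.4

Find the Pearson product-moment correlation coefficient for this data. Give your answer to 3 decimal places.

n = 6, Σx = 245.2, Σy = 31.9, Σx² = 10780.64, Σy² = 173.77, Σxy = 1269.53
nΣxy − ΣxΣy = 7617.18 − 7821.88 = -204.7
nΣx² − (Σx)² = 64683.84 − 60123.04 = 4560.8; nΣy² − (Σy)² = 1042.62 − 1017.61 = 25.01
r = -204.7 / √(4560.8 × 25.01) = -204.7 / 337.7360 ≈ -0.606

-0.606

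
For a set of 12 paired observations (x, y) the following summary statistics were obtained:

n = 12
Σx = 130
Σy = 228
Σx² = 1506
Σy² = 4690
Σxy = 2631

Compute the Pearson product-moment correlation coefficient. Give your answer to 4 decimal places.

r = (nΣxy − ΣxΣy) / √[(nΣx² − (Σx)²)(nΣy² − (Σy)²)]
Numerator: 12×2631 − 130×228 = 1932
Denominator: √[(18072 − 16900)(56280 − 51984)] = √[1172 × 4296] = 2243.8610
r = 1932 / 2243.8610 ≈ 0.8610

0.8610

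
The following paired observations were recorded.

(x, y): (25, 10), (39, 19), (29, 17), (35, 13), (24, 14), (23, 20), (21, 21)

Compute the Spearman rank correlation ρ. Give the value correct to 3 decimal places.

Rank x: 4, 7, 5, 6, 3, 2, 1
Rank y: 1, 5, 4, 2, 3, 6, 7
d = rank(x) − rank(y): 3, 2, 1, 4, 0, -4, -6; Σd² = 82
ρ = 1 − 6Σd² / [n(n²−1)] = 1 − 6×82 / (7×48) = 1 − 492/336 ≈ -0.464

-0.464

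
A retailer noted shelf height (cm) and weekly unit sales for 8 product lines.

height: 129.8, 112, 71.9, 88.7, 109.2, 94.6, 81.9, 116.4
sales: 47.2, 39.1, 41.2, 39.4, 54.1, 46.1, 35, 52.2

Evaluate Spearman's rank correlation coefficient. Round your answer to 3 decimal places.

0.524

Rank height: 8, 6, 1, 3, 5, 4, 2, 7
Rank sales: 6, 2, 4, 3, 8, 5, 1, 7
d = rank(height) − rank(sales): 2, 4, -3, 0, -3, -1, 1, 0; Σd² = 40
ρ = 1 − 6Σd² / [n(n²−1)] = 1 − 6×40 / (8×63) = 1 − 240/504 ≈ 0.524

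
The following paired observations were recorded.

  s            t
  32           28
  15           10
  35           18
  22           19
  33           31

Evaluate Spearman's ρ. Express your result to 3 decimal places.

Rank s: 3, 1, 5, 2, 4
Rank t: 4, 1, 2, 3, 5
d = rank(s) − rank(t): -1, 0, 3, -1, -1; Σd² = 12
ρ = 1 − 6Σd² / [n(n²−1)] = 1 − 6×12 / (5×24) = 1 − 72/120 ≈ 0.400

0.400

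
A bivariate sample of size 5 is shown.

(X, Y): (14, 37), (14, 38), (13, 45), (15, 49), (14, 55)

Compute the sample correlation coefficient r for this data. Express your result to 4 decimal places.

0.1870

n = 5, ΣX = 70, ΣY = 224, ΣX² = 982, ΣY² = 10264, ΣXY = 3140
nΣXY − ΣXΣY = 15700 − 15680 = 20
nΣX² − (ΣX)² = 4910 − 4900 = 10; nΣY² − (ΣY)² = 51320 − 50176 = 1144
r = 20 / √(10 × 1144) = 20 / 106.9579 ≈ 0.1870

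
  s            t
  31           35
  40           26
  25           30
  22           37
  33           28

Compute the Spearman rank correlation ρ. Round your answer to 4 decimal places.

Rank s: 3, 5, 2, 1, 4
Rank t: 4, 1, 3, 5, 2
d = rank(s) − rank(t): -1, 4, -1, -4, 2; Σd² = 38
ρ = 1 − 6Σd² / [n(n²−1)] = 1 − 6×38 / (5×24) = 1 − 228/120 ≈ -0.9000

-0.9000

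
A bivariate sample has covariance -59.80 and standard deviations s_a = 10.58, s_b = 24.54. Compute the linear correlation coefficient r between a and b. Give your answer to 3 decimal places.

r = Cov(a,b) / (s_a · s_b) = -59.80 / (10.58 × 24.54)
  = -59.80 / 259.6332 ≈ -0.230

-0.230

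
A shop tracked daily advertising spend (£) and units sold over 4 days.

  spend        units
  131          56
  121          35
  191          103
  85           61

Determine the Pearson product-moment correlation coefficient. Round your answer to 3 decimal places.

n = 4, Σx = 528, Σy = 255, Σx² = 75508, Σy² = 18691, Σxy = 36429
nΣxy − ΣxΣy = 145716 − 134640 = 11076
nΣx² − (Σx)² = 302032 − 278784 = 23248; nΣy² − (Σy)² = 74764 − 65025 = 9739
r = 11076 / √(23248 × 9739) = 11076 / 15047.0021 ≈ 0.736

0.736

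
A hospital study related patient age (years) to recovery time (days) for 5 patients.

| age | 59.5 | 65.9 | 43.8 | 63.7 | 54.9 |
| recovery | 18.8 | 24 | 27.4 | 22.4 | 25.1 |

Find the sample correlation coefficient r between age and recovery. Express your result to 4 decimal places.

n = 5, Σx = 287.8, Σy = 117.7, Σx² = 16873.2, Σy² = 2811.97, Σxy = 6705.19
nΣxy − ΣxΣy = 33525.95 − 33874.06 = -348.11
nΣx² − (Σx)² = 84366 − 82828.84 = 1537.16; nΣy² − (Σy)² = 14059.85 − 13853.29 = 206.56
r = -348.11 / √(1537.16 × 206.56) = -348.11 / 563.4854 ≈ -0.6178

-0.6178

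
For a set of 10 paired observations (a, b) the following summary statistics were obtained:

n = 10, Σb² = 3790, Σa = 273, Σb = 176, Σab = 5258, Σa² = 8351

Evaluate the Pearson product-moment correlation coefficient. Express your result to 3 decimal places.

0.575

r = (nΣab − ΣaΣb) / √[(nΣa² − (Σa)²)(nΣb² − (Σb)²)]
Numerator: 10×5258 − 273×176 = 4532
Denominator: √[(83510 − 74529)(37900 − 30976)] = √[8981 × 6924] = 7885.7114
r = 4532 / 7885.7114 ≈ 0.575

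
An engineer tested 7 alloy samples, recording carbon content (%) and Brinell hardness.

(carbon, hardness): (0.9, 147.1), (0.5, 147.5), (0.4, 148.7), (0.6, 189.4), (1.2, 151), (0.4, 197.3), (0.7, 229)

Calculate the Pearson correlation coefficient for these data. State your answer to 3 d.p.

-0.222

n = 7, Σx = 4.7, Σy = 1210, Σx² = 3.67, Σy² = 215548, Σxy = 799.68
nΣxy − ΣxΣy = 5597.76 − 5687 = -89.24
nΣx² − (Σx)² = 25.69 − 22.09 = 3.6; nΣy² − (Σy)² = 1508836 − 1464100 = 44736
r = -89.24 / √(3.6 × 44736) = -89.24 / 401.3099 ≈ -0.222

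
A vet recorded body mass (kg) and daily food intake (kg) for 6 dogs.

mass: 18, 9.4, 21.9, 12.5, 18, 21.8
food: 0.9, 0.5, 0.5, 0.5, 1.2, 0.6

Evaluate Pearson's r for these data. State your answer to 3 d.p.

n = 6, Σx = 101.6, Σy = 4.2, Σx² = 1847.46, Σy² = 3.36, Σxy = 72.78
nΣxy − ΣxΣy = 436.68 − 426.72 = 9.96
nΣx² − (Σx)² = 11084.76 − 10322.56 = 762.2; nΣy² − (Σy)² = 20.16 − 17.64 = 2.52
r = 9.96 / √(762.2 × 2.52) = 9.96 / 43.8263 ≈ 0.227

0.227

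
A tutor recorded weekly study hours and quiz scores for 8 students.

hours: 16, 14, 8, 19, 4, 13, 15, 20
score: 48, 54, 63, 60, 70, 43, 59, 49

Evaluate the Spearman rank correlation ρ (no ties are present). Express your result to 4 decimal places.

Rank hours: 6, 4, 2, 7, 1, 3, 5, 8
Rank score: 2, 4, 7, 6, 8, 1, 5, 3
d = rank(hours) − rank(score): 4, 0, -5, 1, -7, 2, 0, 5; Σd² = 120
ρ = 1 − 6Σd² / [n(n²−1)] = 1 − 6×120 / (8×63) = 1 − 720/504 ≈ -0.4286

-0.4286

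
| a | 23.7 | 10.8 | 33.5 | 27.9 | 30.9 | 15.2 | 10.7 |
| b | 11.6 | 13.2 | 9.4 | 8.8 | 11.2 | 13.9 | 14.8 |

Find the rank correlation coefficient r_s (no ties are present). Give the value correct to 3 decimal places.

-0.857

Rank a: 4, 2, 7, 5, 6, 3, 1
Rank b: 4, 5, 2, 1, 3, 6, 7
d = rank(a) − rank(b): 0, -3, 5, 4, 3, -3, -6; Σd² = 104
ρ = 1 − 6Σd² / [n(n²−1)] = 1 − 6×104 / (7×48) = 1 − 624/336 ≈ -0.857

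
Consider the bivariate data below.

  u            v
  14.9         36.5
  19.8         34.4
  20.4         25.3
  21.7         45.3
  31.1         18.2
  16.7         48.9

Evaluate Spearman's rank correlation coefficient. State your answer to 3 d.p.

-0.543

Rank u: 1, 3, 4, 5, 6, 2
Rank v: 4, 3, 2, 5, 1, 6
d = rank(u) − rank(v): -3, 0, 2, 0, 5, -4; Σd² = 54
ρ = 1 − 6Σd² / [n(n²−1)] = 1 − 6×54 / (6×35) = 1 − 324/210 ≈ -0.543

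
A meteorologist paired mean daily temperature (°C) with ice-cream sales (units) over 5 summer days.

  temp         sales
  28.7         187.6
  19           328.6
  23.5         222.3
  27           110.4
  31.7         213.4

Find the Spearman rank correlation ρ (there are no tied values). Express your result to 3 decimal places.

Rank temp: 4, 1, 2, 3, 5
Rank sales: 2, 5, 4, 1, 3
d = rank(temp) − rank(sales): 2, -4, -2, 2, 2; Σd² = 32
ρ = 1 − 6Σd² / [n(n²−1)] = 1 − 6×32 / (5×24) = 1 − 192/120 ≈ -0.600

-0.600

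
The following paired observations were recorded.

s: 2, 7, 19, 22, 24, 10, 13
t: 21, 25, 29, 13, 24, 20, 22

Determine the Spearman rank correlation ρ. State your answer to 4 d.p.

Rank s: 1, 2, 5, 6, 7, 3, 4
Rank t: 3, 6, 7, 1, 5, 2, 4
d = rank(s) − rank(t): -2, -4, -2, 5, 2, 1, 0; Σd² = 54
ρ = 1 − 6Σd² / [n(n²−1)] = 1 − 6×54 / (7×48) = 1 − 324/336 ≈ 0.0357

0.0357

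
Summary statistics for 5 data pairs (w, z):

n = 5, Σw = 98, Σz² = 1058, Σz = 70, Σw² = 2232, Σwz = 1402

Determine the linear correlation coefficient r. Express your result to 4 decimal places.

0.1926

r = (nΣwz − ΣwΣz) / √[(nΣw² − (Σw)²)(nΣz² − (Σz)²)]
Numerator: 5×1402 − 98×70 = 150
Denominator: √[(11160 − 9604)(5290 − 4900)] = √[1556 × 390] = 778.9994
r = 150 / 778.9994 ≈ 0.1926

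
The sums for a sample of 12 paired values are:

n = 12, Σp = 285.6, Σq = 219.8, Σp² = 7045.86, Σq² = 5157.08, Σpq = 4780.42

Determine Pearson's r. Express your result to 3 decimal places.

-0.850

r = (nΣpq − ΣpΣq) / √[(nΣp² − (Σp)²)(nΣq² − (Σq)²)]
Numerator: 12×4780.42 − 285.6×219.8 = -5409.84
Denominator: √[(84550.32 − 81567.36)(61884.96 − 48312.04)] = √[2982.96 × 13572.92] = 6362.9771
r = -5409.84 / 6362.9771 ≈ -0.850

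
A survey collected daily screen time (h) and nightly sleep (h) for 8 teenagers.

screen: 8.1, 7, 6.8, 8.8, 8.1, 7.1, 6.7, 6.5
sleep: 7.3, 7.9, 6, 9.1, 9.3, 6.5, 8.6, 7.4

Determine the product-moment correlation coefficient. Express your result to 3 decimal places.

0.540

n = 8, Σx = 59.1, Σy = 62.1, Σx² = 441.45, Σy² = 491.97, Σxy = 462.51
nΣxy − ΣxΣy = 3700.08 − 3670.11 = 29.97
nΣx² − (Σx)² = 3531.6 − 3492.81 = 38.79; nΣy² − (Σy)² = 3935.76 − 3856.41 = 79.35
r = 29.97 / √(38.79 × 79.35) = 29.97 / 55.4796 ≈ 0.540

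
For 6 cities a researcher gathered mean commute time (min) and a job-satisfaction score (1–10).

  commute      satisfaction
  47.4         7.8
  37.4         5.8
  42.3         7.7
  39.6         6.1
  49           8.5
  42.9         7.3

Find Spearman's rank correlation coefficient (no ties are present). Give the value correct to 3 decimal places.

Rank commute: 5, 1, 3, 2, 6, 4
Rank satisfaction: 5, 1, 4, 2, 6, 3
d = rank(commute) − rank(satisfaction): 0, 0, -1, 0, 0, 1; Σd² = 2
ρ = 1 − 6Σd² / [n(n²−1)] = 1 − 6×2 / (6×35) = 1 − 12/210 ≈ 0.943

0.943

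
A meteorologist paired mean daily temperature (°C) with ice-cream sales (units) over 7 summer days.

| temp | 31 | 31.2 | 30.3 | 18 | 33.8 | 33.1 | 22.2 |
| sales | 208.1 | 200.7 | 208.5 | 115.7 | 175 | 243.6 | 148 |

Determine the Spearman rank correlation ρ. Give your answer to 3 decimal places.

0.500

Rank temp: 4, 5, 3, 1, 7, 6, 2
Rank sales: 5, 4, 6, 1, 3, 7, 2
d = rank(temp) − rank(sales): -1, 1, -3, 0, 4, -1, 0; Σd² = 28
ρ = 1 − 6Σd² / [n(n²−1)] = 1 − 6×28 / (7×48) = 1 − 168/336 ≈ 0.500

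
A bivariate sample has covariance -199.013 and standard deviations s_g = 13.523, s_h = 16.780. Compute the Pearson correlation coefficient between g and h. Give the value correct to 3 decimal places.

-0.877

r = Cov(g,h) / (s_g · s_h) = -199.013 / (13.523 × 16.780)
  = -199.013 / 226.9159 ≈ -0.877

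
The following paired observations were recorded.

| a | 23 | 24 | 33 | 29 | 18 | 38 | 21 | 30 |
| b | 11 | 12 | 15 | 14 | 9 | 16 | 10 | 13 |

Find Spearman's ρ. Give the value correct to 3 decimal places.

0.976

Rank a: 3, 4, 7, 5, 1, 8, 2, 6
Rank b: 3, 4, 7, 6, 1, 8, 2, 5
d = rank(a) − rank(b): 0, 0, 0, -1, 0, 0, 0, 1; Σd² = 2
ρ = 1 − 6Σd² / [n(n²−1)] = 1 − 6×2 / (8×63) = 1 − 12/504 ≈ 0.976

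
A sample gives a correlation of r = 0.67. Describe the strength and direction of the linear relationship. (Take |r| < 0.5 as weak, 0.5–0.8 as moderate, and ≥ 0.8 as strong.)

moderate positive

r = 0.67 > 0 so the relationship is positive.
|r| = 0.67, which falls in the moderate range.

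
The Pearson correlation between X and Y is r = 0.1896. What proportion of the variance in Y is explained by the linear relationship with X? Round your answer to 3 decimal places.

r² = (0.1896)² = 0.036

0.036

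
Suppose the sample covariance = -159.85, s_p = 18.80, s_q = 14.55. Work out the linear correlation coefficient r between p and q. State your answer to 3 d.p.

r = Cov(p,q) / (s_p · s_q) = -159.85 / (18.80 × 14.55)
  = -159.85 / 273.5400 ≈ -0.584

-0.584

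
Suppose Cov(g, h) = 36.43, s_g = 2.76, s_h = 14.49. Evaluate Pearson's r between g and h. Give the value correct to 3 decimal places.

r = Cov(g,h) / (s_g · s_h) = 36.43 / (2.76 × 14.49)
  = 36.43 / 39.9924 ≈ 0.911

0.911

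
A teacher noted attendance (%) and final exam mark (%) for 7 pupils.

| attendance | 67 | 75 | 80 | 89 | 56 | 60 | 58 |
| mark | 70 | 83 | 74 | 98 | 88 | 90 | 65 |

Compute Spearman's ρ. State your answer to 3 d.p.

0.286

Rank attendance: 4, 5, 6, 7, 1, 3, 2
Rank mark: 2, 4, 3, 7, 5, 6, 1
d = rank(attendance) − rank(mark): 2, 1, 3, 0, -4, -3, 1; Σd² = 40
ρ = 1 − 6Σd² / [n(n²−1)] = 1 − 6×40 / (7×48) = 1 − 240/336 ≈ 0.286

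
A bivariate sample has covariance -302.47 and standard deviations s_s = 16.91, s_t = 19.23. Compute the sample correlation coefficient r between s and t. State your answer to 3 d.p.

r = Cov(s,t) / (s_s · s_t) = -302.47 / (16.91 × 19.23)
  = -302.47 / 325.1793 ≈ -0.930

-0.930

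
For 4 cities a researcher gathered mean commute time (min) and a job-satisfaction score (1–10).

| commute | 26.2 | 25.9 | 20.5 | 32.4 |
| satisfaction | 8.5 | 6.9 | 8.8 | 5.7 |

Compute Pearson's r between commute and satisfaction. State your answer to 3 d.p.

n = 4, Σx = 105, Σy = 29.9, Σx² = 2827.26, Σy² = 229.79, Σxy = 766.49
nΣxy − ΣxΣy = 3065.96 − 3139.5 = -73.54
nΣx² − (Σx)² = 11309.04 − 11025 = 284.04; nΣy² − (Σy)² = 919.16 − 894.01 = 25.15
r = -73.54 / √(284.04 × 25.15) = -73.54 / 84.5199 ≈ -0.870

-0.870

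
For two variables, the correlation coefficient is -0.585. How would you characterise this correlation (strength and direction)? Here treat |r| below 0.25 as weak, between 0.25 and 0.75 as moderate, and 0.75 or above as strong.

moderate negative

r = -0.585 < 0 so the relationship is negative.
|r| = 0.585, which falls in the moderate range.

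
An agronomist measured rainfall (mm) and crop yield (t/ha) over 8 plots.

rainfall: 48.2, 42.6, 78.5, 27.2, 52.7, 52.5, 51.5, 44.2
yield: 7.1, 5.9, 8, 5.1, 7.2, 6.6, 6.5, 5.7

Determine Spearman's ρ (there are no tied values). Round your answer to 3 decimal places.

0.905

Rank rainfall: 4, 2, 8, 1, 7, 6, 5, 3
Rank yield: 6, 3, 8, 1, 7, 5, 4, 2
d = rank(rainfall) − rank(yield): -2, -1, 0, 0, 0, 1, 1, 1; Σd² = 8
ρ = 1 − 6Σd² / [n(n²−1)] = 1 − 6×8 / (8×63) = 1 − 48/504 ≈ 0.905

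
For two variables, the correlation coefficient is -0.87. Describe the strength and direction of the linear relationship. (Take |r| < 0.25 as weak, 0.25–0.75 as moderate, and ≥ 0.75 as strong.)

strong negative

r = -0.87 < 0 so the relationship is negative.
|r| = 0.87, which falls in the strong range.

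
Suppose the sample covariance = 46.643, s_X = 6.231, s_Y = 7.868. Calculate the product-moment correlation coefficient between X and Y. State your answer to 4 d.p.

r = Cov(X,Y) / (s_X · s_Y) = 46.643 / (6.231 × 7.868)
  = 46.643 / 49.0255 ≈ 0.9514

0.9514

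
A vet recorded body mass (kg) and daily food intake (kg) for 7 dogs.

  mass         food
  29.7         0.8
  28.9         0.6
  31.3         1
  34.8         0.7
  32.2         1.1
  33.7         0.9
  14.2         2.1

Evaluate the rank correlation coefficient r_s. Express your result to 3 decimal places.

-0.214

Rank mass: 3, 2, 4, 7, 5, 6, 1
Rank food: 3, 1, 5, 2, 6, 4, 7
d = rank(mass) − rank(food): 0, 1, -1, 5, -1, 2, -6; Σd² = 68
ρ = 1 − 6Σd² / [n(n²−1)] = 1 − 6×68 / (7×48) = 1 − 408/336 ≈ -0.214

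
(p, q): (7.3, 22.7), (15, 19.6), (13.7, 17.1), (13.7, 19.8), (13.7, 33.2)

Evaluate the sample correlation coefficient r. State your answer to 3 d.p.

-0.067

n = 5, Σp = 63.4, Σq = 112.4, Σp² = 841.36, Σq² = 2686.14, Σpq = 1420.08
nΣpq − ΣpΣq = 7100.4 − 7126.16 = -25.76
nΣp² − (Σp)² = 4206.8 − 4019.56 = 187.24; nΣq² − (Σq)² = 13430.7 − 12633.76 = 796.94
r = -25.76 / √(187.24 × 796.94) = -25.76 / 386.2888 ≈ -0.067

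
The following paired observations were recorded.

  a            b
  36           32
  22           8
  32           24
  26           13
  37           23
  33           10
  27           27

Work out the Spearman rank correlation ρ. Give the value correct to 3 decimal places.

0.464

Rank a: 6, 1, 4, 2, 7, 5, 3
Rank b: 7, 1, 5, 3, 4, 2, 6
d = rank(a) − rank(b): -1, 0, -1, -1, 3, 3, -3; Σd² = 30
ρ = 1 − 6Σd² / [n(n²−1)] = 1 − 6×30 / (7×48) = 1 − 180/336 ≈ 0.464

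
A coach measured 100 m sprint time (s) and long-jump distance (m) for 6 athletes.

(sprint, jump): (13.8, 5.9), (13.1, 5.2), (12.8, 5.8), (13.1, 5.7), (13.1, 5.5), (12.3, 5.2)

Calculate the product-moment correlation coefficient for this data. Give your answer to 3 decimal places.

0.611

n = 6, Σx = 78.2, Σy = 33.3, Σx² = 1020.4, Σy² = 185.27, Σxy = 434.46
nΣxy − ΣxΣy = 2606.76 − 2604.06 = 2.7
nΣx² − (Σx)² = 6122.4 − 6115.24 = 7.16; nΣy² − (Σy)² = 1111.62 − 1108.89 = 2.73
r = 2.7 / √(7.16 × 2.73) = 2.7 / 4.4212 ≈ 0.611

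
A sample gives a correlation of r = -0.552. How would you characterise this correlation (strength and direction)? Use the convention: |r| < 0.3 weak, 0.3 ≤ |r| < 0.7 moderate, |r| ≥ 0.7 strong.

moderate negative

r = -0.552 < 0 so the relationship is negative.
|r| = 0.552, which falls in the moderate range.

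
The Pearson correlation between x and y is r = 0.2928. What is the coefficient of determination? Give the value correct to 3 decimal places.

r² = (0.2928)² = 0.086

0.086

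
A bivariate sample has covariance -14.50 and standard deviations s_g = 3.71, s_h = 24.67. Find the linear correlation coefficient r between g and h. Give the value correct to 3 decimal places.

r = Cov(g,h) / (s_g · s_h) = -14.50 / (3.71 × 24.67)
  = -14.50 / 91.5257 ≈ -0.158

-0.158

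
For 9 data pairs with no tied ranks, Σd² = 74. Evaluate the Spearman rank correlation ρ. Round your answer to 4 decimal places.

ρ = 1 − 6Σd² / [n(n²−1)] = 1 − 6×74 / (9×80)
  = 1 − 444/720 = 1 − 0.61667 ≈ 0.3833

0.3833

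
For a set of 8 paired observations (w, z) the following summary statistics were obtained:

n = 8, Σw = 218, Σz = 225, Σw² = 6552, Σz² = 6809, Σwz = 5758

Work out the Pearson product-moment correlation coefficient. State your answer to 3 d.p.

-0.688

r = (nΣwz − ΣwΣz) / √[(nΣw² − (Σw)²)(nΣz² − (Σz)²)]
Numerator: 8×5758 − 218×225 = -2986
Denominator: √[(52416 − 47524)(54472 − 50625)] = √[4892 × 3847] = 4338.1475
r = -2986 / 4338.1475 ≈ -0.688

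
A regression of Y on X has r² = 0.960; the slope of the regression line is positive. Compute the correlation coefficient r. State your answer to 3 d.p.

0.980

|r| = √0.960 = 0.980
The association is positive, so r = 0.980.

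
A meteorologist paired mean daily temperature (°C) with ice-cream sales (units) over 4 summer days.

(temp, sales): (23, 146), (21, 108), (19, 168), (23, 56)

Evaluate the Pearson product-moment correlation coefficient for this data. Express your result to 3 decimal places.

-0.607

n = 4, Σx = 86, Σy = 478, Σx² = 1860, Σy² = 64340, Σxy = 10106
nΣxy − ΣxΣy = 40424 − 41108 = -684
nΣx² − (Σx)² = 7440 − 7396 = 44; nΣy² − (Σy)² = 257360 − 228484 = 28876
r = -684 / √(44 × 28876) = -684 / 1127.1841 ≈ -0.607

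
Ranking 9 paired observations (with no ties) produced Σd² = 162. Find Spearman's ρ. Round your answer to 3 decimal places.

-0.350

ρ = 1 − 6Σd² / [n(n²−1)] = 1 − 6×162 / (9×80)
  = 1 − 972/720 = 1 − 1.3500 ≈ -0.350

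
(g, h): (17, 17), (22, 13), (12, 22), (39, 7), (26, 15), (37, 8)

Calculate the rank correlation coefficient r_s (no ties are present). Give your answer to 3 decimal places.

-0.943

Rank g: 2, 3, 1, 6, 4, 5
Rank h: 5, 3, 6, 1, 4, 2
d = rank(g) − rank(h): -3, 0, -5, 5, 0, 3; Σd² = 68
ρ = 1 − 6Σd² / [n(n²−1)] = 1 − 6×68 / (6×35) = 1 − 408/210 ≈ -0.943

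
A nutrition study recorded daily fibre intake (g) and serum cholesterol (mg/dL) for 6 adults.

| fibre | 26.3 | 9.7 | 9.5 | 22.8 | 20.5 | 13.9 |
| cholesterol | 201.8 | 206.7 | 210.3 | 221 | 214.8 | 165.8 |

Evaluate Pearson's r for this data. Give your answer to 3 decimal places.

0.242

n = 6, Σx = 102.7, Σy = 1220.4, Σx² = 2009.33, Σy² = 250143.9, Σxy = 21057
nΣxy − ΣxΣy = 126342 − 125335.08 = 1006.92
nΣx² − (Σx)² = 12055.98 − 10547.29 = 1508.69; nΣy² − (Σy)² = 1500863.4 − 1489376.16 = 11487.24
r = 1006.92 / √(1508.69 × 11487.24) = 1006.92 / 4163.0138 ≈ 0.242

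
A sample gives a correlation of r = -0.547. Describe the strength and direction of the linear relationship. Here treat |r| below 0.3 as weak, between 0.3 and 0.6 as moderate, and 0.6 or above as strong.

moderate negative

r = -0.547 < 0 so the relationship is negative.
|r| = 0.547, which falls in the moderate range.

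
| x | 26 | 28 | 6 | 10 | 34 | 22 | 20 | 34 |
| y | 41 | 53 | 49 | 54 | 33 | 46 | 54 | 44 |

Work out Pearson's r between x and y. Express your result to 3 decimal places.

n = 8, Σx = 180, Σy = 374, Σx² = 4792, Σy² = 17864, Σxy = 8094
nΣxy − ΣxΣy = 64752 − 67320 = -2568
nΣx² − (Σx)² = 38336 − 32400 = 5936; nΣy² − (Σy)² = 142912 − 139876 = 3036
r = -2568 / √(5936 × 3036) = -2568 / 4245.1968 ≈ -0.605

-0.605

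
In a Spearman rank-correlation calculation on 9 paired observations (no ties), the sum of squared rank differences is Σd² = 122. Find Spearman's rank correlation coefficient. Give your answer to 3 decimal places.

-0.017

ρ = 1 − 6Σd² / [n(n²−1)] = 1 − 6×122 / (9×80)
  = 1 − 732/720 = 1 − 1.0167 ≈ -0.017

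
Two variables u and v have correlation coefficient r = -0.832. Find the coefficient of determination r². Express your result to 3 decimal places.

r² = (-0.832)² = 0.692

0.692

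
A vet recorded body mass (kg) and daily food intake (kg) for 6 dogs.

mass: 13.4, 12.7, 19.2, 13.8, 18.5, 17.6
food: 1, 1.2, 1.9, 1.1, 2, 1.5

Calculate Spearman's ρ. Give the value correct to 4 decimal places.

0.7714

Rank mass: 2, 1, 6, 3, 5, 4
Rank food: 1, 3, 5, 2, 6, 4
d = rank(mass) − rank(food): 1, -2, 1, 1, -1, 0; Σd² = 8
ρ = 1 − 6Σd² / [n(n²−1)] = 1 − 6×8 / (6×35) = 1 − 48/210 ≈ 0.7714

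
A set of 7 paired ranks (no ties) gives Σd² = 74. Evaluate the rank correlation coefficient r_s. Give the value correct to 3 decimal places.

ρ = 1 − 6Σd² / [n(n²−1)] = 1 − 6×74 / (7×48)
  = 1 − 444/336 = 1 − 1.3214 ≈ -0.321

-0.321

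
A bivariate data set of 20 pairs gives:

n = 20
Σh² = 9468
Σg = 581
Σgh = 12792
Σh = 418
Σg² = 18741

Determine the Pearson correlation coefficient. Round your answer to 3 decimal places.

r = (nΣgh − ΣgΣh) / √[(nΣg² − (Σg)²)(nΣh² − (Σh)²)]
Numerator: 20×12792 − 581×418 = 12982
Denominator: √[(374820 − 337561)(189360 − 174724)] = √[37259 × 14636] = 23352.1460
r = 12982 / 23352.1460 ≈ 0.556

0.556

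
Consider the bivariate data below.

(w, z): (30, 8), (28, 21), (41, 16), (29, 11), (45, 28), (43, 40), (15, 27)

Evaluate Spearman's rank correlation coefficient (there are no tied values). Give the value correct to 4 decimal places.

0.3571

Rank w: 4, 2, 5, 3, 7, 6, 1
Rank z: 1, 4, 3, 2, 6, 7, 5
d = rank(w) − rank(z): 3, -2, 2, 1, 1, -1, -4; Σd² = 36
ρ = 1 − 6Σd² / [n(n²−1)] = 1 − 6×36 / (7×48) = 1 − 216/336 ≈ 0.3571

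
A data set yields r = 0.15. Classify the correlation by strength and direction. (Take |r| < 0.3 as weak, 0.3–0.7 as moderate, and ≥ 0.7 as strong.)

weak positive

r = 0.15 > 0 so the relationship is positive.
|r| = 0.15, which falls in the weak range.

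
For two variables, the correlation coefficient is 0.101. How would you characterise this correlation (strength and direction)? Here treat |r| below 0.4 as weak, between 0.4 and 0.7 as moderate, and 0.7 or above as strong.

weak positive

r = 0.101 > 0 so the relationship is positive.
|r| = 0.101, which falls in the weak range.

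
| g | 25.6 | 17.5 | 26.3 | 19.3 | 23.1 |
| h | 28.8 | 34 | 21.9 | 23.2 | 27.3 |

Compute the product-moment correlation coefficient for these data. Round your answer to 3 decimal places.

n = 5, Σg = 111.8, Σh = 135.2, Σg² = 2559.4, Σh² = 3748.58, Σgh = 2986.64
nΣgh − ΣgΣh = 14933.2 − 15115.36 = -182.16
nΣg² − (Σg)² = 12797 − 12499.24 = 297.76; nΣh² − (Σh)² = 18742.9 − 18279.04 = 463.86
r = -182.16 / √(297.76 × 463.86) = -182.16 / 371.6436 ≈ -0.490

-0.490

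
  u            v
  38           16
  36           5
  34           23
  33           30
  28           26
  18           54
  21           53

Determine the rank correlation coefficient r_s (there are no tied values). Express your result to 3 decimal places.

Rank u: 7, 6, 5, 4, 3, 1, 2
Rank v: 2, 1, 3, 5, 4, 7, 6
d = rank(u) − rank(v): 5, 5, 2, -1, -1, -6, -4; Σd² = 108
ρ = 1 − 6Σd² / [n(n²−1)] = 1 − 6×108 / (7×48) = 1 − 648/336 ≈ -0.929

-0.929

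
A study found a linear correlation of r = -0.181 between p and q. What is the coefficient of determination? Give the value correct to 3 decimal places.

0.033

r² = (-0.181)² = 0.033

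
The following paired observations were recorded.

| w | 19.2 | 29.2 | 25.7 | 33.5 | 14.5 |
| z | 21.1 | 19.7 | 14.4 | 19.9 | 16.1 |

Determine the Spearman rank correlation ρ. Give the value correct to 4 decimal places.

Rank w: 2, 4, 3, 5, 1
Rank z: 5, 3, 1, 4, 2
d = rank(w) − rank(z): -3, 1, 2, 1, -1; Σd² = 16
ρ = 1 − 6Σd² / [n(n²−1)] = 1 − 6×16 / (5×24) = 1 − 96/120 ≈ 0.2000

0.2000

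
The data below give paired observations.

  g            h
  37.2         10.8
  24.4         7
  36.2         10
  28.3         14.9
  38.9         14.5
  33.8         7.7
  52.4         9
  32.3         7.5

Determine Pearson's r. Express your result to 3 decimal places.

0.054

n = 8, Σg = 283.5, Σh = 81.4, Σg² = 10535.23, Σh² = 894.44, Σgh = 2894.39
nΣgh − ΣgΣh = 23155.12 − 23076.9 = 78.22
nΣg² − (Σg)² = 84281.84 − 80372.25 = 3909.59; nΣh² − (Σh)² = 7155.52 − 6625.96 = 529.56
r = 78.22 / √(3909.59 × 529.56) = 78.22 / 1438.8754 ≈ 0.054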